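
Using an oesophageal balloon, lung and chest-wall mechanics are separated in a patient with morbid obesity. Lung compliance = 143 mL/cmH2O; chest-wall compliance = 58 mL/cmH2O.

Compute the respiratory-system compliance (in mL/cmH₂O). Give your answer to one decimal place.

Lung and chest wall are elastances in series: 1/Crs = 1/CL + 1/Ccw.
1/Crs = 1/143 + 1/58 = 0.02423.
Crs = 41.271 mL/cmH2O.

41.3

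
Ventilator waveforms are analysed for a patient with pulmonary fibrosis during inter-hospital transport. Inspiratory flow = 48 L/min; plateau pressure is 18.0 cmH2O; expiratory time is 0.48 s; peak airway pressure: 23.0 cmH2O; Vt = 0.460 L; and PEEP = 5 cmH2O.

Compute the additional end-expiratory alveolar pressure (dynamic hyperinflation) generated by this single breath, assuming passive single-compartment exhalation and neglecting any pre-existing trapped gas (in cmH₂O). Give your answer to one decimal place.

Flow: 48 L/min ÷ 60 = 0.8 L/s.
R = (PIP − Pplat)/V̇ = (23.0 − 18.0) / 0.8 = 5.0/0.8 = 6.25 cmH2O·s/L.
C = Vt/(Pplat − PEEP) = 460.0 / (18.0 − 5) = 460.0/13.0 = 35.385 mL/cmH2O.
τ = R × C = 6.25 × 0.03539 L/cmH2O = 0.2212 s.
Fraction remaining = e^(−Te/τ) = e^(−0.48/0.2212) = 0.1142; trapped volume = 460.0 × 0.1142 = 52.532 mL.
Additional alveolar pressure from trapping ≈ V_trapped / C = 52.532 / 35.385 = 1.485 cmH2O.

1.5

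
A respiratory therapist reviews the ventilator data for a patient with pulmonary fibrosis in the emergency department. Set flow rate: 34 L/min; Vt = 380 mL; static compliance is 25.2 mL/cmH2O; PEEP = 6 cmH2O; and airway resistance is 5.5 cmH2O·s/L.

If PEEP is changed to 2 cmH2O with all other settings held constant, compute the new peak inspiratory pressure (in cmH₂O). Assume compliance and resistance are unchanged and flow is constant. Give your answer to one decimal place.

Flow: 34 L/min ÷ 60 = 0.5667 L/s.
PIP = Vt/C + R·V̇ + PEEP (constant-flow equation of motion).
Only the baseline term changes: ΔPIP = ΔPEEP = 2 − 6 = -4.0 cmH2O.
Original PIP = 380/25.2 + 5.5×0.5667 + 6 = 24.196 cmH2O; new PIP = 24.196 + (-4.0) = 20.196 cmH2O.

20.2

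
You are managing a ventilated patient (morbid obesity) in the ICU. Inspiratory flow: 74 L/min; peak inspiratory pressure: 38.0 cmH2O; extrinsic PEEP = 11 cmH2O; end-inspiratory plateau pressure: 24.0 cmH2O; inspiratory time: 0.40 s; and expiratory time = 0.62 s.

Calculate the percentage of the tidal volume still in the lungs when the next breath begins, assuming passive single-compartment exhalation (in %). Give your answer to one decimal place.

Flow: 74 L/min ÷ 60 = 1.2333 L/s.
Vt = flow × Ti = 1.2333 L/s × 0.40 s × 1000 mL/L = 493.32 mL.
R = (PIP − Pplat)/V̇ = (38.0 − 24.0) / 1.2333 = 14.0/1.2333 = 11.352 cmH2O·s/L.
C = Vt/(Pplat − PEEP) = 493.32 / (24.0 − 11) = 493.32/13.0 = 37.948 mL/cmH2O.
τ = R × C = 11.352 × 0.03795 L/cmH2O = 0.4308 s.
Fraction remaining at end-expiration = e^(−Te/τ) = e^(−0.62/0.4308) = 0.2371 → 23.71%.

23.7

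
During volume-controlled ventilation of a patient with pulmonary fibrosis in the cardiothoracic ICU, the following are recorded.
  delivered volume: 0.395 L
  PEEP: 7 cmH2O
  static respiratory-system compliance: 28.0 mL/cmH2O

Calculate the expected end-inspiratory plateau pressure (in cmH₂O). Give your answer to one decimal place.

21.1

Pplat = PEEP + Vt / Cstat = 7 + 395 / 28.0 = 7 + 14.107 = 21.107 cmH2O.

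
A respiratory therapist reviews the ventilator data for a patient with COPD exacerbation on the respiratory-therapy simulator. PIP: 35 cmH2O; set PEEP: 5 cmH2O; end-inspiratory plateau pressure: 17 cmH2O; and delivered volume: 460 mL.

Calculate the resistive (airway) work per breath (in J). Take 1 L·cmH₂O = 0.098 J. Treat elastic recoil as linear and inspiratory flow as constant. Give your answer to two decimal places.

With constant inspiratory flow the resistive pressure is constant at PIP − Pplat = 35 − 17 = 18.0 cmH2O, so resistive work = 18.0 × 0.460 = 8.28 L·cmH2O.
× 0.098 J/(L·cmH2O) → 0.8114 J.

0.81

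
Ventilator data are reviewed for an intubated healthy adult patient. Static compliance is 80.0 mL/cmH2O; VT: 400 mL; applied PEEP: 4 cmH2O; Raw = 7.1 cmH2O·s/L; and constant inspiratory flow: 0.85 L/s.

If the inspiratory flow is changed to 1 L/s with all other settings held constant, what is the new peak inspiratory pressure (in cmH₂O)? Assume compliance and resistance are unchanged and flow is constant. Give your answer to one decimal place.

16.1

PIP = Vt/C + R·V̇ + PEEP (constant-flow equation of motion).
Only the resistive term changes: ΔPIP = R × ΔV̇ = 7.1 × (1 − 0.85) = 7.1 × 0.15 = 1.065 cmH2O.
Original PIP = 400/80.0 + 7.1×0.85 + 4 = 15.035 cmH2O; new PIP = 15.035 + (1.065) = 16.1 cmH2O.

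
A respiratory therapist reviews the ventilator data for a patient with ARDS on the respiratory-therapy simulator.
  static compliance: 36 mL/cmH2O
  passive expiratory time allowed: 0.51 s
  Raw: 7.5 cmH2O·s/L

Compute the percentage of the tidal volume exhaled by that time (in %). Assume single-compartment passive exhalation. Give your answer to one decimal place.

τ = R × C = 7.5 × 36 mL/cmH2O = 7.5 × 0.036 L/cmH2O = 0.27 s.
Passive exhalation: V(t)/V₀ = e^(−t/τ) = e^(−0.51/0.27) = 0.1512.
Fraction exhaled = 1 − 0.1512 = 0.8488 → 84.88%.

84.9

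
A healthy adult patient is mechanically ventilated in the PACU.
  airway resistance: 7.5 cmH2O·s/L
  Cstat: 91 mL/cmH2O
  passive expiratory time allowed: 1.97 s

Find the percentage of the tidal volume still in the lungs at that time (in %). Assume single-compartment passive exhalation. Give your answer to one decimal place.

5.6

τ = R × C = 7.5 × 91 mL/cmH2O = 7.5 × 0.091 L/cmH2O = 0.6825 s.
Passive exhalation: V(t)/V₀ = e^(−t/τ) = e^(−1.97/0.6825) = 0.05577.
Fraction remaining = 0.05577 → 5.577%.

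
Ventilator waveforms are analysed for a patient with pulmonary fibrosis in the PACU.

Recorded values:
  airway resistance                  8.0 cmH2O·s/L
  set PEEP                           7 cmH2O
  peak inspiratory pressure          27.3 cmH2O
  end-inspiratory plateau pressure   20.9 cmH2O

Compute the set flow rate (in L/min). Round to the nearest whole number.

flow = (PIP − Pplat) / Raw = (27.3 − 20.9) / 8.0 = 0.8 L/s × 60 = 48.0 L/min.

48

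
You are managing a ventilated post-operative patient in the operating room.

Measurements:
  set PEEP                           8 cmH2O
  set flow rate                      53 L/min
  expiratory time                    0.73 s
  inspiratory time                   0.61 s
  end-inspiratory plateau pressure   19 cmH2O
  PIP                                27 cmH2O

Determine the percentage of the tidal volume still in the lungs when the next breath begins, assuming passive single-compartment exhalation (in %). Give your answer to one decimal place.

19.3

Flow: 53 L/min ÷ 60 = 0.8833 L/s.
Vt = flow × Ti = 0.8833 L/s × 0.61 s × 1000 mL/L = 538.81 mL.
R = (PIP − Pplat)/V̇ = (27 − 19) / 0.8833 = 8.0/0.8833 = 9.057 cmH2O·s/L.
C = Vt/(Pplat − PEEP) = 538.81 / (19 − 8) = 538.81/11.0 = 48.983 mL/cmH2O.
τ = R × C = 9.057 × 0.04898 L/cmH2O = 0.4436 s.
Fraction remaining at end-expiration = e^(−Te/τ) = e^(−0.73/0.4436) = 0.1929 → 19.29%.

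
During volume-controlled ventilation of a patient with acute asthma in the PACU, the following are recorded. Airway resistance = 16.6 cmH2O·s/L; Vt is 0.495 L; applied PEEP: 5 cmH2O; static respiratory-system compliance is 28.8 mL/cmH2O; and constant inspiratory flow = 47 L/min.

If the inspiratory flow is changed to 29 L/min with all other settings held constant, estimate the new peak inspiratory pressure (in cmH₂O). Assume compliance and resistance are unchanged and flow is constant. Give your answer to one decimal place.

30.2

Flow: 47 L/min ÷ 60 = 0.7833 L/s.
New flow: 29 L/min ÷ 60 = 0.4833 L/s.
PIP = Vt/C + R·V̇ + PEEP (constant-flow equation of motion).
Only the resistive term changes: ΔPIP = R × ΔV̇ = 16.6 × (0.4833 − 0.7833) = 16.6 × -0.3 = -4.98 cmH2O.
Original PIP = 495/28.8 + 16.6×0.7833 + 5 = 35.19 cmH2O; new PIP = 35.19 + (-4.98) = 30.21 cmH2O.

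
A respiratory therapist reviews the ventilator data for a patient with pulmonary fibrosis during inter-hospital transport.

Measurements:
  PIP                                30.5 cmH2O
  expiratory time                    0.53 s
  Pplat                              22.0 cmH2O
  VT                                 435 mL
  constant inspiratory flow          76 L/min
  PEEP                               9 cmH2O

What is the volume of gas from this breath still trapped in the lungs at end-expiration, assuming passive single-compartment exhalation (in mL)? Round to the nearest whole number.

41

Flow: 76 L/min ÷ 60 = 1.2667 L/s.
R = (PIP − Pplat)/V̇ = (30.5 − 22.0) / 1.2667 = 8.5/1.2667 = 6.71 cmH2O·s/L.
C = Vt/(Pplat − PEEP) = 435.0 / (22.0 − 9) = 435.0/13.0 = 33.462 mL/cmH2O.
τ = R × C = 6.71 × 0.03346 L/cmH2O = 0.2245 s.
Fraction remaining = e^(−Te/τ) = e^(−0.53/0.2245) = 0.09434.
Trapped volume = 435.0 × 0.09434 = 41.038 mL.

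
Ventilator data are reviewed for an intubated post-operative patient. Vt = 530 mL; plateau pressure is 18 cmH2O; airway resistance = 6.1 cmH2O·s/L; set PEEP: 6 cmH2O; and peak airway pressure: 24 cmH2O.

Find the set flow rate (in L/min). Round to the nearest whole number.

flow = (PIP − Pplat) / Raw = (24 − 18) / 6.1 = 0.9836 L/s × 60 = 59.016 L/min.

59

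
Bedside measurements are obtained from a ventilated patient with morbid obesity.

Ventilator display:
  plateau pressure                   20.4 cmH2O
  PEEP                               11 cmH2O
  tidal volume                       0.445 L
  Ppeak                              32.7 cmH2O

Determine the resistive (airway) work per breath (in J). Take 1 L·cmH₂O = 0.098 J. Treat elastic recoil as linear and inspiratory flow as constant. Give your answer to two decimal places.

0.54

With constant inspiratory flow the resistive pressure is constant at PIP − Pplat = 32.7 − 20.4 = 12.3 cmH2O, so resistive work = 12.3 × 0.445 = 5.474 L·cmH2O.
× 0.098 J/(L·cmH2O) → 0.5365 J.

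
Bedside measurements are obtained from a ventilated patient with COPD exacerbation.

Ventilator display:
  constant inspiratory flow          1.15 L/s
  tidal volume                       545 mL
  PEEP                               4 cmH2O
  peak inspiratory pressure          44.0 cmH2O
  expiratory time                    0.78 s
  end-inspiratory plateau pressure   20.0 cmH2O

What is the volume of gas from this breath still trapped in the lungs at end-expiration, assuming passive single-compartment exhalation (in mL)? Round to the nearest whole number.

182

R = (PIP − Pplat)/V̇ = (44.0 − 20.0) / 1.15 = 24.0/1.15 = 20.87 cmH2O·s/L.
C = Vt/(Pplat − PEEP) = 545.0 / (20.0 − 4) = 545.0/16.0 = 34.063 mL/cmH2O.
τ = R × C = 20.87 × 0.03406 L/cmH2O = 0.7108 s.
Fraction remaining = e^(−Te/τ) = e^(−0.78/0.7108) = 0.3338.
Trapped volume = 545.0 × 0.3338 = 181.92 mL.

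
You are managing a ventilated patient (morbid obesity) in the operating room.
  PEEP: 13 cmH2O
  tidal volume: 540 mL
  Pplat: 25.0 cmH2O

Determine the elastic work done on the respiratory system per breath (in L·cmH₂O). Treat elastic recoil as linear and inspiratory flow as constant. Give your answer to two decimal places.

Elastic work ≈ ½ × (Pplat − PEEP) × Vt = 0.5 × (25.0 − 13) × 0.540 L = 0.5 × 12.0 × 0.540 = 3.24 L·cmH2O.

3.24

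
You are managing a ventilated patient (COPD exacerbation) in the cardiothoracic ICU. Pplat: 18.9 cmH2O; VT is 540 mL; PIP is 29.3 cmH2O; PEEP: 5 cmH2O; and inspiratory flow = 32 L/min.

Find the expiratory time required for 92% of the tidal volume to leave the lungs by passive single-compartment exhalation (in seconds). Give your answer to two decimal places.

1.91

Flow: 32 L/min ÷ 60 = 0.5333 L/s.
R = (PIP − Pplat)/V̇ = (29.3 − 18.9) / 0.5333 = 10.4/0.5333 = 19.501 cmH2O·s/L.
C = Vt/(Pplat − PEEP) = 540.0 / (18.9 − 5) = 540.0/13.9 = 38.849 mL/cmH2O.
τ = R × C = 19.501 × 0.03885 L/cmH2O = 0.7576 s.
t = −τ·ln(1 − 0.92) = −0.7576·ln(0.08) = 1.913 s.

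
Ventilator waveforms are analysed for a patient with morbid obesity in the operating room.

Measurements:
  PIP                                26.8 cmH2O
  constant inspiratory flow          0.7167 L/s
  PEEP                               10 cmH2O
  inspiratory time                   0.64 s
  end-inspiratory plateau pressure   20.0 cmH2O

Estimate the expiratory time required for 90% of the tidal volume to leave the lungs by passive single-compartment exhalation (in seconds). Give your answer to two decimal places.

1.00

Vt = flow × Ti = 0.7167 L/s × 0.64 s × 1000 mL/L = 458.69 mL.
R = (PIP − Pplat)/V̇ = (26.8 − 20.0) / 0.7167 = 6.8/0.7167 = 9.488 cmH2O·s/L.
C = Vt/(Pplat − PEEP) = 458.69 / (20.0 − 10) = 458.69/10.0 = 45.869 mL/cmH2O.
τ = R × C = 9.488 × 0.04587 L/cmH2O = 0.4352 s.
t = −τ·ln(1 − 0.90) = −0.4352·ln(0.1) = 1.002 s.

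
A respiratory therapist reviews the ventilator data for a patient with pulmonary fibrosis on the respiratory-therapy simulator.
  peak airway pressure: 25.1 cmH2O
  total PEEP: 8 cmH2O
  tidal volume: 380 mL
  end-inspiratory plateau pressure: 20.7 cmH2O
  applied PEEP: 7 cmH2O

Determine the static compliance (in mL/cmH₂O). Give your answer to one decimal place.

29.9

End-expiratory occlusion gives total PEEP = 8 cmH2O (intrinsic PEEP = 8 − 7 = 1). Use total PEEP for the elastic gradient.
Cstat = Vt / (Pplat − PEEPtotal) = 380 / (20.7 − 8) = 380 / 12.7 = 29.921 mL/cmH2O.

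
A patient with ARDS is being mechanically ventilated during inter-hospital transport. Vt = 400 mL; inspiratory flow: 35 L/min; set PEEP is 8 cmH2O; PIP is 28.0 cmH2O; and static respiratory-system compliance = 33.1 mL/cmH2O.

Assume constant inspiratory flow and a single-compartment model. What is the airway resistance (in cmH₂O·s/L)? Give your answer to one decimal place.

Flow: 35 L/min ÷ 60 = 0.5833 L/s.
Equation of motion (constant flow): PIP = Vt/C + R·V̇ + PEEP.
R·V̇ = PIP − Vt/C − PEEP = 28.0 − 400/33.1 − 8 = 28.0 − 12.085 − 8 = 7.915 cmH2O.
R = 7.915 / 0.5833 = 13.569 cmH2O·s/L.

13.6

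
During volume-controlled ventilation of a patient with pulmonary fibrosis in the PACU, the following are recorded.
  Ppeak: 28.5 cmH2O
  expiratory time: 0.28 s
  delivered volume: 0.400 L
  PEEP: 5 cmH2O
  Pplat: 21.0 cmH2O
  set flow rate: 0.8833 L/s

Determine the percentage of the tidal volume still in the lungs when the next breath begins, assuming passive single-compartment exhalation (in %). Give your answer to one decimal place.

26.7

R = (PIP − Pplat)/V̇ = (28.5 − 21.0) / 0.8833 = 7.5/0.8833 = 8.491 cmH2O·s/L.
C = Vt/(Pplat − PEEP) = 400.0 / (21.0 − 5) = 400.0/16.0 = 25.0 mL/cmH2O.
τ = R × C = 8.491 × 0.025 L/cmH2O = 0.2123 s.
Fraction remaining at end-expiration = e^(−Te/τ) = e^(−0.28/0.2123) = 0.2674 → 26.74%.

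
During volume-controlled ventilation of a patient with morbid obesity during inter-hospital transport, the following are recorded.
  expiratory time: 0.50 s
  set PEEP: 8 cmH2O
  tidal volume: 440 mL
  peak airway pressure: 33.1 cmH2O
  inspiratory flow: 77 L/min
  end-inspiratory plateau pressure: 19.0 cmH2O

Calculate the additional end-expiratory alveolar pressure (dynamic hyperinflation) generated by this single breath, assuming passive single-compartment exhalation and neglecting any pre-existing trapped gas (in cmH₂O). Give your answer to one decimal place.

3.5

Flow: 77 L/min ÷ 60 = 1.2833 L/s.
R = (PIP − Pplat)/V̇ = (33.1 − 19.0) / 1.2833 = 14.1/1.2833 = 10.987 cmH2O·s/L.
C = Vt/(Pplat − PEEP) = 440.0 / (19.0 − 8) = 440.0/11.0 = 40.0 mL/cmH2O.
τ = R × C = 10.987 × 0.04 L/cmH2O = 0.4395 s.
Fraction remaining = e^(−Te/τ) = e^(−0.50/0.4395) = 0.3206; trapped volume = 440.0 × 0.3206 = 141.06 mL.
Additional alveolar pressure from trapping ≈ V_trapped / C = 141.06 / 40.0 = 3.527 cmH2O.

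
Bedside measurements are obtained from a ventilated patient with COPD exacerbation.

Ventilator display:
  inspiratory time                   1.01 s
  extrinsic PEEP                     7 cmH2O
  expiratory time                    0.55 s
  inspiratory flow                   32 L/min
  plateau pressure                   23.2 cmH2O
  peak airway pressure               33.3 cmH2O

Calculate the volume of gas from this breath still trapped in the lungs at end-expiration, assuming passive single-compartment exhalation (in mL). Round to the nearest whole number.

Flow: 32 L/min ÷ 60 = 0.5333 L/s.
Vt = flow × Ti = 0.5333 L/s × 1.01 s × 1000 mL/L = 538.63 mL.
R = (PIP − Pplat)/V̇ = (33.3 − 23.2) / 0.5333 = 10.1/0.5333 = 18.939 cmH2O·s/L.
C = Vt/(Pplat − PEEP) = 538.63 / (23.2 − 7) = 538.63/16.2 = 33.249 mL/cmH2O.
τ = R × C = 18.939 × 0.03325 L/cmH2O = 0.6297 s.
Fraction remaining = e^(−Te/τ) = e^(−0.55/0.6297) = 0.4175.
Trapped volume = 538.63 × 0.4175 = 224.88 mL.

225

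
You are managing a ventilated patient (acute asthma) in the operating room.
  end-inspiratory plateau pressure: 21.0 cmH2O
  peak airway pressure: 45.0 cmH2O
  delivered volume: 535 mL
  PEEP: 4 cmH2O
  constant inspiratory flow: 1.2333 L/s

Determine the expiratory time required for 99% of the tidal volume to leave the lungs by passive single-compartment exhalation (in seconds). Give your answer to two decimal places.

R = (PIP − Pplat)/V̇ = (45.0 − 21.0) / 1.2333 = 24.0/1.2333 = 19.46 cmH2O·s/L.
C = Vt/(Pplat − PEEP) = 535.0 / (21.0 − 4) = 535.0/17.0 = 31.471 mL/cmH2O.
τ = R × C = 19.46 × 0.03147 L/cmH2O = 0.6124 s.
t = −τ·ln(1 − 0.99) = −0.6124·ln(0.01) = 2.82 s.

2.82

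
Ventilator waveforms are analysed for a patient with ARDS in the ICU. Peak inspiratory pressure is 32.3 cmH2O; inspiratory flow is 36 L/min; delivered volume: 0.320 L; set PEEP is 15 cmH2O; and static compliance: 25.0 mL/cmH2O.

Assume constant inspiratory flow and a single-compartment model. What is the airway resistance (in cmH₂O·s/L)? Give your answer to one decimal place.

7.5

Flow: 36 L/min ÷ 60 = 0.6 L/s.
Equation of motion (constant flow): PIP = Vt/C + R·V̇ + PEEP.
R·V̇ = PIP − Vt/C − PEEP = 32.3 − 320/25.0 − 15 = 32.3 − 12.8 − 15 = 4.5 cmH2O.
R = 4.5 / 0.6 = 7.5 cmH2O·s/L.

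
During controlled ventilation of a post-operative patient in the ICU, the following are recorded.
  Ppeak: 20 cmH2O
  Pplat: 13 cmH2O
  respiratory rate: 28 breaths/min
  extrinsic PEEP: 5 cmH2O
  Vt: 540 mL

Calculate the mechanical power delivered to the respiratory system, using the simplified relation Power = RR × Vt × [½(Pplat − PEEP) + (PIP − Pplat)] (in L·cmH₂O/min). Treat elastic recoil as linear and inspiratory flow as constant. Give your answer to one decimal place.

166.3

Per-breath work = Vt × [½(Pplat−PEEP) + (PIP−Pplat)] = 0.540 × [0.5×8.0 + 7.0] = 0.540 × 11.0 = 5.94 L·cmH2O.
Power = 28 × 5.94 = 166.32 L·cmH2O/min.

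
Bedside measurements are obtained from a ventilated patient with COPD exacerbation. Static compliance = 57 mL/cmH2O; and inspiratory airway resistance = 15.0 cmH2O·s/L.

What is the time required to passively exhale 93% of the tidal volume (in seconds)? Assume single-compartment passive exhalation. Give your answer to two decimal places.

2.27

τ = R × C = 15.0 × 57 mL/cmH2O = 15.0 × 0.057 L/cmH2O = 0.855 s.
Exhaled fraction f = 1 − e^(−t/τ) → t = −τ·ln(1 − f) = −0.855·ln(0.07) = 2.274 s.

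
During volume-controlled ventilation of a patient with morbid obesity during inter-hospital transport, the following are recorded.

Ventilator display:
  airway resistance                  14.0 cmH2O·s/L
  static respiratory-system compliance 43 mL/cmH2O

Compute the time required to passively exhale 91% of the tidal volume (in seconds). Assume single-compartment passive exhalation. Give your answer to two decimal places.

τ = R × C = 14.0 × 43 mL/cmH2O = 14.0 × 0.043 L/cmH2O = 0.602 s.
Exhaled fraction f = 1 − e^(−t/τ) → t = −τ·ln(1 − f) = −0.602·ln(0.09) = 1.45 s.

1.45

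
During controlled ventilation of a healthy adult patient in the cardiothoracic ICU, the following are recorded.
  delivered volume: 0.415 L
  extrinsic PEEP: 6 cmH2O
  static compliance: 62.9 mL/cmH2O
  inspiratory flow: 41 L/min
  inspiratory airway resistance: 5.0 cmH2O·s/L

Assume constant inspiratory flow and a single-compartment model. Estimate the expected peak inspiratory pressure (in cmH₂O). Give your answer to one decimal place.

Flow: 41 L/min ÷ 60 = 0.6833 L/s.
Equation of motion (constant flow): PIP = Vt/C + R·V̇ + PEEP.
PIP = 415/62.9 + 5.0×0.6833 + 6 = 6.598 + 3.417 + 6 = 16.015 cmH2O.

16.0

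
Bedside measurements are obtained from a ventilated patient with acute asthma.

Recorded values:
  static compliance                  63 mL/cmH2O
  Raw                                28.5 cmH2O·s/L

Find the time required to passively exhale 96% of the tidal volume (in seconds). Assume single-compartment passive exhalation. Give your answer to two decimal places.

5.78

τ = R × C = 28.5 × 63 mL/cmH2O = 28.5 × 0.063 L/cmH2O = 1.796 s.
Exhaled fraction f = 1 − e^(−t/τ) → t = −τ·ln(1 − f) = −1.796·ln(0.04) = 5.781 s.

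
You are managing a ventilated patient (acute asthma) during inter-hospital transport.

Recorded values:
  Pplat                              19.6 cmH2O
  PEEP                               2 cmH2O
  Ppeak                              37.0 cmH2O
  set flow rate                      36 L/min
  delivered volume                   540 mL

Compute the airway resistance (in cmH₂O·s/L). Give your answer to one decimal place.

29.0

Flow: 36 L/min ÷ 60 = 0.6 L/s.
Raw = (PIP − Pplat) / flow = (37.0 − 19.6) / 0.6 = 17.4 / 0.6 = 29.0 cmH2O·s/L.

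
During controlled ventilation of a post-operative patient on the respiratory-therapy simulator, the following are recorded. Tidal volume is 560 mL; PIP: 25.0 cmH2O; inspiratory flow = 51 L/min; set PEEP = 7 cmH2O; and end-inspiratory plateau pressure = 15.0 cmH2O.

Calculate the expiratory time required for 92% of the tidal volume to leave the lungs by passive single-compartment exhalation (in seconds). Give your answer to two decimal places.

2.08

Flow: 51 L/min ÷ 60 = 0.85 L/s.
R = (PIP − Pplat)/V̇ = (25.0 − 15.0) / 0.85 = 10.0/0.85 = 11.765 cmH2O·s/L.
C = Vt/(Pplat − PEEP) = 560.0 / (15.0 − 7) = 560.0/8.0 = 70.0 mL/cmH2O.
τ = R × C = 11.765 × 0.07 L/cmH2O = 0.8236 s.
t = −τ·ln(1 − 0.92) = −0.8236·ln(0.08) = 2.08 s.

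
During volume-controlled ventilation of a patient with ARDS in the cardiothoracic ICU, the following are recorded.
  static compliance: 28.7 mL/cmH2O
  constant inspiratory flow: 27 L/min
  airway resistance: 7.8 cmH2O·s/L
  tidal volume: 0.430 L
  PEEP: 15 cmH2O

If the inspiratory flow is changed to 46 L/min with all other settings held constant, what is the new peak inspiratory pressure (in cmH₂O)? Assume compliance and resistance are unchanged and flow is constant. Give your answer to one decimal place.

36.0

Flow: 27 L/min ÷ 60 = 0.45 L/s.
New flow: 46 L/min ÷ 60 = 0.7667 L/s.
PIP = Vt/C + R·V̇ + PEEP (constant-flow equation of motion).
Only the resistive term changes: ΔPIP = R × ΔV̇ = 7.8 × (0.7667 − 0.45) = 7.8 × 0.3167 = 2.47 cmH2O.
Original PIP = 430/28.7 + 7.8×0.45 + 15 = 33.493 cmH2O; new PIP = 33.493 + (2.47) = 35.963 cmH2O.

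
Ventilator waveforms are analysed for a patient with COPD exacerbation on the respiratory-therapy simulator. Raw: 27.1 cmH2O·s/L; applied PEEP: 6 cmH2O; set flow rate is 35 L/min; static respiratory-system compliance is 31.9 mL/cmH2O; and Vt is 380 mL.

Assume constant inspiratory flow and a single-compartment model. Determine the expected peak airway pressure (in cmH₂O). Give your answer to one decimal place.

33.7

Flow: 35 L/min ÷ 60 = 0.5833 L/s.
Equation of motion (constant flow): PIP = Vt/C + R·V̇ + PEEP.
PIP = 380/31.9 + 27.1×0.5833 + 6 = 11.912 + 15.807 + 6 = 33.719 cmH2O.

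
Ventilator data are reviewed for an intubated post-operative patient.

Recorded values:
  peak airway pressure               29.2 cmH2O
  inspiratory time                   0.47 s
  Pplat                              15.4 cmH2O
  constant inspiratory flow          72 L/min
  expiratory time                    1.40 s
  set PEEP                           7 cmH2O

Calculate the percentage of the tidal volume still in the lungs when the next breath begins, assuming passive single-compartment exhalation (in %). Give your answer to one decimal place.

16.3

Flow: 72 L/min ÷ 60 = 1.2 L/s.
Vt = flow × Ti = 1.2 L/s × 0.47 s × 1000 mL/L = 564.0 mL.
R = (PIP − Pplat)/V̇ = (29.2 − 15.4) / 1.2 = 13.8/1.2 = 11.5 cmH2O·s/L.
C = Vt/(Pplat − PEEP) = 564.0 / (15.4 − 7) = 564.0/8.4 = 67.143 mL/cmH2O.
τ = R × C = 11.5 × 0.06714 L/cmH2O = 0.7721 s.
Fraction remaining at end-expiration = e^(−Te/τ) = e^(−1.40/0.7721) = 0.1631 → 16.31%.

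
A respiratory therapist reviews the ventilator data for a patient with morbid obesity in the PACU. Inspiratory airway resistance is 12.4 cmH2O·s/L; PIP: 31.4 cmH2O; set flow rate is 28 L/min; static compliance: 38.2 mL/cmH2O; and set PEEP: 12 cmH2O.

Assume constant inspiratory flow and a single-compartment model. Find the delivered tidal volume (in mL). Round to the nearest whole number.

Flow: 28 L/min ÷ 60 = 0.4667 L/s.
Equation of motion (constant flow): PIP = Vt/C + R·V̇ + PEEP.
Vt/C = PIP − R·V̇ − PEEP = 31.4 − 5.787 − 12 = 13.613 cmH2O.
Vt = C × 13.613 = 38.2 × 13.613 = 520.02 mL.

520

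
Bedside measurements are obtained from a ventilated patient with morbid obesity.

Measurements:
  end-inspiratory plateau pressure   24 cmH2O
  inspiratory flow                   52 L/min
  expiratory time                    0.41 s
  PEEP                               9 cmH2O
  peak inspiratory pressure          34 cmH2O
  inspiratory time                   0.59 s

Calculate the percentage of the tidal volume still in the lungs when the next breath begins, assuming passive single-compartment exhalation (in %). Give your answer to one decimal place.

35.3

Flow: 52 L/min ÷ 60 = 0.8667 L/s.
Vt = flow × Ti = 0.8667 L/s × 0.59 s × 1000 mL/L = 511.35 mL.
R = (PIP − Pplat)/V̇ = (34 − 24) / 0.8667 = 10.0/0.8667 = 11.538 cmH2O·s/L.
C = Vt/(Pplat − PEEP) = 511.35 / (24 − 9) = 511.35/15.0 = 34.09 mL/cmH2O.
τ = R × C = 11.538 × 0.03409 L/cmH2O = 0.3933 s.
Fraction remaining at end-expiration = e^(−Te/τ) = e^(−0.41/0.3933) = 0.3526 → 35.26%.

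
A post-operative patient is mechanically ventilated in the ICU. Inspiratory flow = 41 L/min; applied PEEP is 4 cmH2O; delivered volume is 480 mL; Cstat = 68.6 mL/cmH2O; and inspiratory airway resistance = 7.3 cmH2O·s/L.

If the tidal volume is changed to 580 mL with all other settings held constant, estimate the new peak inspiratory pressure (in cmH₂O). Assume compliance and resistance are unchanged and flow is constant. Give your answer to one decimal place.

17.4

Flow: 41 L/min ÷ 60 = 0.6833 L/s.
PIP = Vt/C + R·V̇ + PEEP (constant-flow equation of motion).
Only the elastic term changes: ΔPIP = ΔVt / C = (580 − 480) / 68.6 = 1.458 cmH2O.
Original PIP = 480/68.6 + 7.3×0.6833 + 4 = 15.985 cmH2O; new PIP = 15.985 + (1.458) = 17.443 cmH2O.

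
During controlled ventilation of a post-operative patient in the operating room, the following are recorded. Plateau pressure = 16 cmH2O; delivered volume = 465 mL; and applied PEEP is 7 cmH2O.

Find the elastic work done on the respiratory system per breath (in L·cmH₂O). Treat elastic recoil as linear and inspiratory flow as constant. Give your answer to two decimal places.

Elastic work ≈ ½ × (Pplat − PEEP) × Vt = 0.5 × (16 − 7) × 0.465 L = 0.5 × 9.0 × 0.465 = 2.093 L·cmH2O.

2.09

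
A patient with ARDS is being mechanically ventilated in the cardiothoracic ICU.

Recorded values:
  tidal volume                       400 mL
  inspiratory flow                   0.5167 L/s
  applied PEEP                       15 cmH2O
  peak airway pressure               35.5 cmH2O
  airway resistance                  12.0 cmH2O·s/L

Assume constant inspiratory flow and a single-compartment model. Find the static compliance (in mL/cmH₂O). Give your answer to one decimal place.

28.0

Equation of motion (constant flow): PIP = Vt/C + R·V̇ + PEEP.
Vt/C = PIP − R·V̇ − PEEP = 35.5 − 12.0×0.5167 − 15 = 35.5 − 6.2 − 15 = 14.3 cmH2O.
C = Vt / 14.3 = 400 / 14.3 = 27.972 mL/cmH2O.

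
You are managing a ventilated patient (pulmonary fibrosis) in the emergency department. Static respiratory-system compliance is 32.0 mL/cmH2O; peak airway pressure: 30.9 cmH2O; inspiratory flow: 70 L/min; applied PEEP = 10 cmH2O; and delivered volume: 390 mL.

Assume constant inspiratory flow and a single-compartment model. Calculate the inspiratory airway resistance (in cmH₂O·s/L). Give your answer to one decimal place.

Flow: 70 L/min ÷ 60 = 1.1667 L/s.
Equation of motion (constant flow): PIP = Vt/C + R·V̇ + PEEP.
R·V̇ = PIP − Vt/C − PEEP = 30.9 − 390/32.0 − 10 = 30.9 − 12.188 − 10 = 8.712 cmH2O.
R = 8.712 / 1.1667 = 7.467 cmH2O·s/L.

7.5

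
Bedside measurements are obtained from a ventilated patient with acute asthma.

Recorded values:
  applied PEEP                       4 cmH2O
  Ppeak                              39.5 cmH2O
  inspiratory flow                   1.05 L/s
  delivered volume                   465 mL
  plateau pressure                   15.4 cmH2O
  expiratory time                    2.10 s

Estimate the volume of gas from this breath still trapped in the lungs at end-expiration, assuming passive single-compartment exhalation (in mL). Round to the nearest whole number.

R = (PIP − Pplat)/V̇ = (39.5 − 15.4) / 1.05 = 24.1/1.05 = 22.952 cmH2O·s/L.
C = Vt/(Pplat − PEEP) = 465.0 / (15.4 − 4) = 465.0/11.4 = 40.789 mL/cmH2O.
τ = R × C = 22.952 × 0.04079 L/cmH2O = 0.9362 s.
Fraction remaining = e^(−Te/τ) = e^(−2.10/0.9362) = 0.1061.
Trapped volume = 465.0 × 0.1061 = 49.337 mL.

49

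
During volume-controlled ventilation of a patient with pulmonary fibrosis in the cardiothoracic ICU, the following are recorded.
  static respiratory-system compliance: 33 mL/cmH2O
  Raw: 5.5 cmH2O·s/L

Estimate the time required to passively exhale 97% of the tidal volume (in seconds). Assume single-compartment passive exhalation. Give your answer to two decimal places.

0.64

τ = R × C = 5.5 × 33 mL/cmH2O = 5.5 × 0.033 L/cmH2O = 0.1815 s.
Exhaled fraction f = 1 − e^(−t/τ) → t = −τ·ln(1 − f) = −0.1815·ln(0.03) = 0.6364 s.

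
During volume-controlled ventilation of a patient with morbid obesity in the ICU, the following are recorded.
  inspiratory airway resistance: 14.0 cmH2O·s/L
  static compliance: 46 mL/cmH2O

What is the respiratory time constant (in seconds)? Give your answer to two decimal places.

0.64

τ = R × C = 14.0 × 46 mL/cmH2O = 14.0 × 0.046 L/cmH2O = 0.644 s.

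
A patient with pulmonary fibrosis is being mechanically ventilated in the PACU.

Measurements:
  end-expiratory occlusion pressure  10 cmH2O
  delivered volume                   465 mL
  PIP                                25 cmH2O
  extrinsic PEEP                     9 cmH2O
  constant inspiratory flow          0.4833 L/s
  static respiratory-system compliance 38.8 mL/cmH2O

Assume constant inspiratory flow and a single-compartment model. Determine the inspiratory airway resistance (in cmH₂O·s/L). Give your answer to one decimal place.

Total PEEP = 10 cmH2O (set 9 + intrinsic 1); this is the baseline alveolar pressure.
Equation of motion (constant flow): PIP = Vt/C + R·V̇ + PEEP.
R·V̇ = PIP − Vt/C − PEEP = 25 − 465/38.8 − 10 = 25 − 11.985 − 10 = 3.015 cmH2O.
R = 3.015 / 0.4833 = 6.238 cmH2O·s/L.

6.2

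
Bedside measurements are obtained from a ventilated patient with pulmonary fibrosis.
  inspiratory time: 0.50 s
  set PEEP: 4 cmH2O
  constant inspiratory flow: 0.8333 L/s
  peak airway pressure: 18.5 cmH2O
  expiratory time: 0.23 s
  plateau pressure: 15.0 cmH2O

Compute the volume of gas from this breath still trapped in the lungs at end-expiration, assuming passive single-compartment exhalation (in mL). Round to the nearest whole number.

98

Vt = flow × Ti = 0.8333 L/s × 0.50 s × 1000 mL/L = 416.65 mL.
R = (PIP − Pplat)/V̇ = (18.5 − 15.0) / 0.8333 = 3.5/0.8333 = 4.2 cmH2O·s/L.
C = Vt/(Pplat − PEEP) = 416.65 / (15.0 − 4) = 416.65/11.0 = 37.877 mL/cmH2O.
τ = R × C = 4.2 × 0.03788 L/cmH2O = 0.1591 s.
Fraction remaining = e^(−Te/τ) = e^(−0.23/0.1591) = 0.2356.
Trapped volume = 416.65 × 0.2356 = 98.163 mL.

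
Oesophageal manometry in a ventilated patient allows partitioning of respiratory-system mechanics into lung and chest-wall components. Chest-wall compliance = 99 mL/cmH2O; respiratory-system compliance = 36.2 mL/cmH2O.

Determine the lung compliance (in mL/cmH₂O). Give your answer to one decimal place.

57.1

1/CL = 1/Crs − 1/Ccw.
1/CL = 1/36.2 − 1/99 = 0.01752.
CL = 57.078 mL/cmH2O.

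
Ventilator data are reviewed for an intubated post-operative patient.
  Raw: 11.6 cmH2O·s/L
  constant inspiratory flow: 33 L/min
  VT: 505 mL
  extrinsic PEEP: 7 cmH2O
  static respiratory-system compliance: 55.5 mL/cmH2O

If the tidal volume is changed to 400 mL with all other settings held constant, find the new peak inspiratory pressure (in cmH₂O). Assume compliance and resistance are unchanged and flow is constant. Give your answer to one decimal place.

20.6

Flow: 33 L/min ÷ 60 = 0.55 L/s.
PIP = Vt/C + R·V̇ + PEEP (constant-flow equation of motion).
Only the elastic term changes: ΔPIP = ΔVt / C = (400 − 505) / 55.5 = -1.892 cmH2O.
Original PIP = 505/55.5 + 11.6×0.55 + 7 = 22.479 cmH2O; new PIP = 22.479 + (-1.892) = 20.587 cmH2O.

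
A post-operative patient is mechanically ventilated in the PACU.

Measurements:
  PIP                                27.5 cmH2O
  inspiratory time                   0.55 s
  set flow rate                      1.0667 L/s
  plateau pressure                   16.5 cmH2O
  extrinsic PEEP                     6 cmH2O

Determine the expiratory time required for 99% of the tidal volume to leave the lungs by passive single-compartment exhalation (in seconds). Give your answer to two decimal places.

Vt = flow × Ti = 1.0667 L/s × 0.55 s × 1000 mL/L = 586.69 mL.
R = (PIP − Pplat)/V̇ = (27.5 − 16.5) / 1.0667 = 11.0/1.0667 = 10.312 cmH2O·s/L.
C = Vt/(Pplat − PEEP) = 586.69 / (16.5 − 6) = 586.69/10.5 = 55.875 mL/cmH2O.
τ = R × C = 10.312 × 0.05588 L/cmH2O = 0.5762 s.
t = −τ·ln(1 − 0.99) = −0.5762·ln(0.01) = 2.653 s.

2.65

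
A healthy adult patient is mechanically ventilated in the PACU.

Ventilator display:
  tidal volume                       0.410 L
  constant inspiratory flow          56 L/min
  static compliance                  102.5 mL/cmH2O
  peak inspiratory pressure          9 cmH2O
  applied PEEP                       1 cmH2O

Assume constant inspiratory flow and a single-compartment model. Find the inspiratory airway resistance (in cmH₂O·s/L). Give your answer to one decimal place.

Flow: 56 L/min ÷ 60 = 0.9333 L/s.
Equation of motion (constant flow): PIP = Vt/C + R·V̇ + PEEP.
R·V̇ = PIP − Vt/C − PEEP = 9 − 410/102.5 − 1 = 9 − 4.0 − 1 = 4.0 cmH2O.
R = 4.0 / 0.9333 = 4.286 cmH2O·s/L.

4.3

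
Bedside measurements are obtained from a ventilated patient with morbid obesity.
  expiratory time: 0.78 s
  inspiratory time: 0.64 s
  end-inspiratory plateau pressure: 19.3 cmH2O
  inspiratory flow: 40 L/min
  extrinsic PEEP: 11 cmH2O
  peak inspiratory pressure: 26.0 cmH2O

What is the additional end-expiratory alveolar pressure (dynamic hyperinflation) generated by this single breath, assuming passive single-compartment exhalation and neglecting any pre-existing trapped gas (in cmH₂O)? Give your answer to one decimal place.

1.8

Flow: 40 L/min ÷ 60 = 0.6667 L/s.
Vt = flow × Ti = 0.6667 L/s × 0.64 s × 1000 mL/L = 426.69 mL.
R = (PIP − Pplat)/V̇ = (26.0 − 19.3) / 0.6667 = 6.7/0.6667 = 10.049 cmH2O·s/L.
C = Vt/(Pplat − PEEP) = 426.69 / (19.3 − 11) = 426.69/8.3 = 51.408 mL/cmH2O.
τ = R × C = 10.049 × 0.05141 L/cmH2O = 0.5166 s.
Fraction remaining = e^(−Te/τ) = e^(−0.78/0.5166) = 0.2209; trapped volume = 426.69 × 0.2209 = 94.256 mL.
Additional alveolar pressure from trapping ≈ V_trapped / C = 94.256 / 51.408 = 1.833 cmH2O.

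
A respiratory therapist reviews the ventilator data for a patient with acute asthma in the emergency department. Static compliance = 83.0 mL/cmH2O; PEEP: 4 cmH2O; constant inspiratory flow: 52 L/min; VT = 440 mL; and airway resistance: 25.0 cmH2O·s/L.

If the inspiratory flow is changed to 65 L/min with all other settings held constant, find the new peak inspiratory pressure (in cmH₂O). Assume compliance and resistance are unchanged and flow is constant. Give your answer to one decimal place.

36.4

Flow: 52 L/min ÷ 60 = 0.8667 L/s.
New flow: 65 L/min ÷ 60 = 1.0833 L/s.
PIP = Vt/C + R·V̇ + PEEP (constant-flow equation of motion).
Only the resistive term changes: ΔPIP = R × ΔV̇ = 25.0 × (1.0833 − 0.8667) = 25.0 × 0.2166 = 5.415 cmH2O.
Original PIP = 440/83.0 + 25.0×0.8667 + 4 = 30.969 cmH2O; new PIP = 30.969 + (5.415) = 36.384 cmH2O.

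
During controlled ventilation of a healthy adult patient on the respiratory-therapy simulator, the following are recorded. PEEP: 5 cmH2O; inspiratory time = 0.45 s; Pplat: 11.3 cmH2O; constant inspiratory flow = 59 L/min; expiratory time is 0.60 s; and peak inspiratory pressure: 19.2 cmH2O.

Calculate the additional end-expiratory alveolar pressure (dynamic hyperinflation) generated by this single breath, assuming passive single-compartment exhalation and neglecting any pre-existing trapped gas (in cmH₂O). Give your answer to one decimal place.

2.2

Flow: 59 L/min ÷ 60 = 0.9833 L/s.
Vt = flow × Ti = 0.9833 L/s × 0.45 s × 1000 mL/L = 442.49 mL.
R = (PIP − Pplat)/V̇ = (19.2 − 11.3) / 0.9833 = 7.9/0.9833 = 8.034 cmH2O·s/L.
C = Vt/(Pplat − PEEP) = 442.49 / (11.3 − 5) = 442.49/6.3 = 70.237 mL/cmH2O.
τ = R × C = 8.034 × 0.07024 L/cmH2O = 0.5643 s.
Fraction remaining = e^(−Te/τ) = e^(−0.60/0.5643) = 0.3453; trapped volume = 442.49 × 0.3453 = 152.79 mL.
Additional alveolar pressure from trapping ≈ V_trapped / C = 152.79 / 70.237 = 2.175 cmH2O.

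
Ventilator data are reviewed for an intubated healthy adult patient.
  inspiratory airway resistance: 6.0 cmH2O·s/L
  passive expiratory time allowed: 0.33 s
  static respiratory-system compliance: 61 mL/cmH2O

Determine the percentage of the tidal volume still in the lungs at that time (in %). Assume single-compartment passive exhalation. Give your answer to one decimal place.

40.6

τ = R × C = 6.0 × 61 mL/cmH2O = 6.0 × 0.061 L/cmH2O = 0.366 s.
Passive exhalation: V(t)/V₀ = e^(−t/τ) = e^(−0.33/0.366) = 0.4059.
Fraction remaining = 0.4059 → 40.59%.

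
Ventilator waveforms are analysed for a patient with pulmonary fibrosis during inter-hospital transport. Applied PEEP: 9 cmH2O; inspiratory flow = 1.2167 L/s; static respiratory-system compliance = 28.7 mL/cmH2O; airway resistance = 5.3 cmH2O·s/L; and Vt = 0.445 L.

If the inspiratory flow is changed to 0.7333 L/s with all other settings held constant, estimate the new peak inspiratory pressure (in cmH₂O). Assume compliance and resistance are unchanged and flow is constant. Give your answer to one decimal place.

PIP = Vt/C + R·V̇ + PEEP (constant-flow equation of motion).
Only the resistive term changes: ΔPIP = R × ΔV̇ = 5.3 × (0.7333 − 1.2167) = 5.3 × -0.4834 = -2.562 cmH2O.
Original PIP = 445/28.7 + 5.3×1.2167 + 9 = 30.954 cmH2O; new PIP = 30.954 + (-2.562) = 28.392 cmH2O.

28.4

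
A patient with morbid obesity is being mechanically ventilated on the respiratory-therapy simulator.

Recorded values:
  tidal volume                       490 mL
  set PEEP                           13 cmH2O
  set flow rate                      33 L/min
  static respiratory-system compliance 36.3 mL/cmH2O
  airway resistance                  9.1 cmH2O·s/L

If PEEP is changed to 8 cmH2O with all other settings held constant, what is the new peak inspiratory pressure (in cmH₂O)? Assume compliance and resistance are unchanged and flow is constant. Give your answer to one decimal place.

Flow: 33 L/min ÷ 60 = 0.55 L/s.
PIP = Vt/C + R·V̇ + PEEP (constant-flow equation of motion).
Only the baseline term changes: ΔPIP = ΔPEEP = 8 − 13 = -5.0 cmH2O.
Original PIP = 490/36.3 + 9.1×0.55 + 13 = 31.504 cmH2O; new PIP = 31.504 + (-5.0) = 26.504 cmH2O.

26.5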